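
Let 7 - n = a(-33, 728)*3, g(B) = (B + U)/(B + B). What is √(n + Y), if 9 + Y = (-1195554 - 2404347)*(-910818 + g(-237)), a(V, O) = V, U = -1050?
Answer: √81853082952737278/158 ≈ 1.8108e+6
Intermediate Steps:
g(B) = (-1050 + B)/(2*B) (g(B) = (B - 1050)/(B + B) = (-1050 + B)/((2*B)) = (-1050 + B)*(1/(2*B)) = (-1050 + B)/(2*B))
n = 106 (n = 7 - (-33)*3 = 7 - 1*(-99) = 7 + 99 = 106)
Y = 518057487025893/158 (Y = -9 + (-1195554 - 2404347)*(-910818 + (½)*(-1050 - 237)/(-237)) = -9 - 3599901*(-910818 + (½)*(-1/237)*(-1287)) = -9 - 3599901*(-910818 + 429/158) = -9 - 3599901*(-143908815/158) = -9 + 518057487027315/158 = 518057487025893/158 ≈ 3.2788e+12)
√(n + Y) = √(106 + 518057487025893/158) = √(518057487042641/158) = √81853082952737278/158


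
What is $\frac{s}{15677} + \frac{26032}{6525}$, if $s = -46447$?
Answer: $\frac{105036989}{102292425} \approx 1.0268$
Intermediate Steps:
$\frac{s}{15677} + \frac{26032}{6525} = - \frac{46447}{15677} + \frac{26032}{6525} = \frac{105036989}{102292425}$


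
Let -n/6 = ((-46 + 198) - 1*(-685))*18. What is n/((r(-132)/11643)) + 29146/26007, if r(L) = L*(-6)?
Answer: -760328905799/572154 ≈ -1.3289e+6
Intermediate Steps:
r(L) = -6*L
n = -90396 (n = -6*((-46 + 198) - 1*(-685))*18 = -6*(152 + 685)*18 = -5022*18 = -6*15066 = -90396)
n/((r(-132)/11643)) + 29146/26007 = -90396/(-6*(-132)/11643) + 29146/26007 = -90396/(792*(1/11643)) + 29146*(1/26007) = -90396/264/3881 + 29146/26007 = -90396*3881/264 + 29146/26007 = -29235573/22 + 29146/26007 = -760328905799/572154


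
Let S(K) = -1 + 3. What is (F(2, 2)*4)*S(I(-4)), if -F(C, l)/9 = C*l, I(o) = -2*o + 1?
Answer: -288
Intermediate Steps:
I(o) = 1 - 2*o
S(K) = 2
F(C, l) = -9*C*l
(F(2, 2)*4)*S(I(-4)) = (-9*2*2*4)*2 = -36*4*2 = -144*2 = -288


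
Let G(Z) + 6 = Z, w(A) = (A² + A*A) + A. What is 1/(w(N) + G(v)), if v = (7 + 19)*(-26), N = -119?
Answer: 1/27521 ≈ 3.6336e-5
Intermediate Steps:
v = -676 (v = 26*(-26) = -676)
w(A) = A + 2*A² (w(A) = (A² + A²) + A = 2*A² + A = A + 2*A²)
G(Z) = -6 + Z
1/(w(N) + G(v)) = 1/(-119*(1 + 2*(-119)) + (-6 - 676)) = 1/(-119*(1 - 238) - 682) = 1/(-119*(-237) - 682) = 1/(28203 - 682) = 1/27521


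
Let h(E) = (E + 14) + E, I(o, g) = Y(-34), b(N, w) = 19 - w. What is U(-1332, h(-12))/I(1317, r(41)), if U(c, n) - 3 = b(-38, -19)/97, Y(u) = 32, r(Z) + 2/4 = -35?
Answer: 329/3104 ≈ 0.10599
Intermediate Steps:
r(Z) = -71/2 (r(Z) = -½ - 35 = -71/2)
I(o, g) = 32
h(E) = 14 + 2*E (h(E) = (14 + E) + E = 14 + 2*E)
U(c, n) = 329/97 (U(c, n) = 3 + (19 - 1*(-19))/97 = 3 + (19 + 19)*(1/97) = 3 + 38*(1/97) = 3 + 38/97 = 329/97)
U(-1332, h(-12))/I(1317, r(41)) = (329/97)/32 = (329/97)*(1/32) = 329/3104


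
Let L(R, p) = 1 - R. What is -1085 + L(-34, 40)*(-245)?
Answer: -9660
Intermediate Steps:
-1085 + L(-34, 40)*(-245) = -1085 + (1 - 1*(-34))*(-245) = -1085 + (1 + 34)*(-245) = -1085 + 35*(-245) = -1085 - 8575 = -9660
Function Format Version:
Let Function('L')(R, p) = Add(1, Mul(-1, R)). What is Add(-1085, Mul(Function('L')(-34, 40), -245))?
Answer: -9660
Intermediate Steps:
Add(-1085, Mul(Function('L')(-34, 40), -245)) = Add(-1085, Mul(Add(1, Mul(-1, -34)), -245)) = Add(-1085, Mul(Add(1, 34), -245)) = Add(-1085, Mul(35, -245)) = Add(-1085, -8575) = -9660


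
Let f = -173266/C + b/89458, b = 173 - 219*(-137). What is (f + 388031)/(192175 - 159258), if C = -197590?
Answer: 1714714958014622/145460274185935 ≈ 11.788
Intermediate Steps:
b = 30176 (b = 173 + 30003 = 30176)
f = 5365626417/4419001555 (f = -173266/(-197590) + 30176/89458 = -173266*(-1/197590) + 30176*(1/89458) = 86633/98795 + 15088/44729 = 5365626417/4419001555 ≈ 1.2142)
(f + 388031)/(192175 - 159258) = (5365626417/4419001555 + 388031)/(192175 - 159258) = (1714714958014622/4419001555)/32917 = (1714714958014622/4419001555)*(1/32917) = 1714714958014622/145460274185935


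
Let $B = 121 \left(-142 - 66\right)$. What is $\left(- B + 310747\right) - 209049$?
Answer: $126866$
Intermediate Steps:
$B = -25168$ ($B = 121 \left(-208\right) = -25168$)
$\left(- B + 310747\right) - 209049 = \left(\left(-1\right) \left(-25168\right) + 310747\right) - 209049 = \left(25168 + 310747\right) - 209049 = 335915 - 209049 = 126866$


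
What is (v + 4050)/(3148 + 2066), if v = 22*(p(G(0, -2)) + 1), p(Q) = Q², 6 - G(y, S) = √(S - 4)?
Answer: 2366/2607 - 4*I*√6/79 ≈ 0.90756 - 0.12402*I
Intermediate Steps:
G(y, S) = 6 - √(-4 + S) (G(y, S) = 6 - √(S - 4) = 6 - √(-4 + S))
v = 22 + 22*(6 - I*√6)² (v = 22*((6 - √(-4 - 2))² + 1) = 22*((6 - √(-6))² + 1) = 22*((6 - I*√6)² + 1) = 22*(1 + (6 - I*√6)²) = 22 + 22*(6 - I*√6)² ≈ 682.0 - 646.67*I)
(v + 4050)/(3148 + 2066) = ((682 - 264*I*√6) + 4050)/(3148 + 2066) = (4732 - 264*I*√6)/5214 = (4732 - 264*I*√6)*(1/5214) = 2366/2607 - 4*I*√6/79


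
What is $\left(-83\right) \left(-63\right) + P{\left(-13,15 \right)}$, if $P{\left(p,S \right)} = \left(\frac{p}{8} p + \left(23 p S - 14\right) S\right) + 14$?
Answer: $- \frac{497767}{8} \approx -62221.0$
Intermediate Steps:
$P{\left(p,S \right)} = 14 + \frac{p^{2}}{8} + S \left(-14 + 23 S p\right)$ ($P{\left(p,S \right)} = \left(p \frac{1}{8} p + \left(23 S p - 14\right) S\right) + 14 = \left(\frac{p}{8} p + \left(-14 + 23 S p\right) S\right) + 14 = \left(\frac{p^{2}}{8} + S \left(-14 + 23 S p\right)\right) + 14 = 14 + \frac{p^{2}}{8} + S \left(-14 + 23 S p\right)$)
$\left(-83\right) \left(-63\right) + P{\left(-13,15 \right)} = \left(-83\right) \left(-63\right) + \left(14 - 210 + \frac{\left(-13\right)^{2}}{8} + 23 \left(-13\right) 15^{2}\right) = 5229 + \left(14 - 210 + \frac{1}{8} \cdot 169 + 23 \left(-13\right) 225\right) = 5229 + \left(14 - 210 + \frac{169}{8} - 67275\right) = 5229 - \frac{539599}{8} = - \frac{497767}{8}$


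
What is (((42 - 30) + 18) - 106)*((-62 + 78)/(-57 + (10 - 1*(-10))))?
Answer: 1216/37 ≈ 32.865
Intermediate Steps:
(((42 - 30) + 18) - 106)*((-62 + 78)/(-57 + (10 - 1*(-10)))) = ((12 + 18) - 106)*(16/(-57 + (10 + 10))) = (30 - 106)*(16/(-57 + 20)) = -1216/(-37) = -1216*(-1)/37 = -76*(-16/37) = 1216/37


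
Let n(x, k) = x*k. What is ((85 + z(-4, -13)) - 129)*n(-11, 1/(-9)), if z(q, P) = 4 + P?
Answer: -583/9 ≈ -64.778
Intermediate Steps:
n(x, k) = k*x
((85 + z(-4, -13)) - 129)*n(-11, 1/(-9)) = ((85 + (4 - 13)) - 129)*(-11/(-9)) = ((85 - 9) - 129)*(-⅑*(-11)) = (76 - 129)*(11/9) = -53*11/9 = -583/9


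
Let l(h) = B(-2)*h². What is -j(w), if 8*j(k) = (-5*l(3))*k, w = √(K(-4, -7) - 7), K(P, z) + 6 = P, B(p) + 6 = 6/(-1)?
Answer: -135*I*√17/2 ≈ -278.31*I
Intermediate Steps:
B(p) = -12 (B(p) = -6 + 6/(-1) = -6 + 6*(-1) = -6 - 6 = -12)
K(P, z) = -6 + P
l(h) = -12*h²
w = I*√17 (w = √((-6 - 4) - 7) = √(-10 - 7) = √(-17) = I*√17 ≈ 4.1231*I)
j(k) = 135*k/2 (j(k) = ((-(-60)*3²)*k)/8 = ((-(-60)*9)*k)/8 = ((-5*(-108))*k)/8 = (540*k)/8 = 135*k/2)
-j(w) = -135*I*√17/2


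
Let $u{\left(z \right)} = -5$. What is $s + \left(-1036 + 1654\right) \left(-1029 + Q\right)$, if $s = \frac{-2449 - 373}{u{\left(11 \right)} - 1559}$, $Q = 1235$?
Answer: $\frac{5856251}{46} \approx 1.2731 \cdot 10^{5}$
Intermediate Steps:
$s = \frac{83}{46}$ ($s = \frac{-2449 - 373}{-5 - 1559} = - \frac{2822}{-1564} = \left(-2822\right) \left(- \frac{1}{1564}\right) = \frac{83}{46} \approx 1.8043$)
$s + \left(-1036 + 1654\right) \left(-1029 + Q\right) = \frac{83}{46} + \left(-1036 + 1654\right) \left(-1029 + 1235\right) = \frac{83}{46} + 618 \cdot 206 = \frac{83}{46} + 127308 = \frac{5856251}{46}$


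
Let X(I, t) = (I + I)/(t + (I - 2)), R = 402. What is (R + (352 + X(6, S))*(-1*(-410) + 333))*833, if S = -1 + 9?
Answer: 218813273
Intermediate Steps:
S = 8
X(I, t) = 2*I/(-2 + I + t) (X(I, t) = (2*I)/(t + (-2 + I)) = (2*I)/(-2 + I + t) = 2*I/(-2 + I + t))
(R + (352 + X(6, S))*(-1*(-410) + 333))*833 = (402 + (352 + 2*6/(-2 + 6 + 8))*(-1*(-410) + 333))*833 = (402 + (352 + 2*6/12)*(410 + 333))*833 = (402 + (352 + 2*6*(1/12))*743)*833 = (402 + (352 + 1)*743)*833 = (402 + 353*743)*833 = (402 + 262279)*833 = 262681*833 = 218813273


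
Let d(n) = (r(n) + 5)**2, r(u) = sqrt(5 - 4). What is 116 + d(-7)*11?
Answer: 512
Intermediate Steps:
r(u) = 1 (r(u) = sqrt(1) = 1)
d(n) = 36 (d(n) = (1 + 5)**2 = 6**2 = 36)
116 + d(-7)*11 = 116 + 36*11 = 116 + 396 = 512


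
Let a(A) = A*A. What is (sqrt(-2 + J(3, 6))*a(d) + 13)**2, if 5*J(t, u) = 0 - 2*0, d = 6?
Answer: -2423 + 936*I*sqrt(2) ≈ -2423.0 + 1323.7*I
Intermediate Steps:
a(A) = A**2
J(t, u) = 0 (J(t, u) = (0 - 2*0)/5 = (0 + 0)/5 = (1/5)*0 = 0)
(sqrt(-2 + J(3, 6))*a(d) + 13)**2 = (sqrt(-2 + 0)*6**2 + 13)**2 = (sqrt(-2)*36 + 13)**2 = ((I*sqrt(2))*36 + 13)**2 = (36*I*sqrt(2) + 13)**2 = (13 + 36*I*sqrt(2))**2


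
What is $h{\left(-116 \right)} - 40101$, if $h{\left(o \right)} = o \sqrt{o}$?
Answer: $-40101 - 232 i \sqrt{29} \approx -40101.0 - 1249.4 i$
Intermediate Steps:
$h{\left(o \right)} = o^{\frac{3}{2}}$
$h{\left(-116 \right)} - 40101 = \left(-116\right)^{\frac{3}{2}} - 40101 = - 232 i \sqrt{29} - 40101 = -40101 - 232 i \sqrt{29}$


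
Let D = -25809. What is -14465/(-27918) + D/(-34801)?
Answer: 111266557/88324938 ≈ 1.2597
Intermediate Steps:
-14465/(-27918) + D/(-34801) = -14465/(-27918) - 25809/(-34801) = -14465*(-1/27918) - 25809*(-1/34801) = 1315/2538 + 25809/34801 = 111266557/88324938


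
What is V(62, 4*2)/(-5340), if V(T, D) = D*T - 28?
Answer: -39/445 ≈ -0.087640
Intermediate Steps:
V(T, D) = -28 + D*T
V(62, 4*2)/(-5340) = (-28 + (4*2)*62)/(-5340) = (-28 + 8*62)*(-1/5340) = (-28 + 496)*(-1/5340) = 468*(-1/5340) = -39/445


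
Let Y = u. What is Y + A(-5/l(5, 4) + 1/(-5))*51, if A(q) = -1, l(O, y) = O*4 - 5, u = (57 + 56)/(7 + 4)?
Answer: -448/11 ≈ -40.727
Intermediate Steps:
u = 113/11 ≈ 10.273
l(O, y) = -5 + 4*O (l(O, y) = 4*O - 5 = -5 + 4*O)
Y = 113/11 ≈ 10.273
Y + A(-5/l(5, 4) + 1/(-5))*51 = 113/11 - 1*51 = 113/11 - 51 = -448/11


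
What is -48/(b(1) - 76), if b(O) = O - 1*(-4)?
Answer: 48/71 ≈ 0.67606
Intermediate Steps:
b(O) = 4 + O (b(O) = O + 4 = 4 + O)
-48/(b(1) - 76) = -48/((4 + 1) - 76) = -48/(5 - 76) = -48/(-71) = -1/71*(-48) = 48/71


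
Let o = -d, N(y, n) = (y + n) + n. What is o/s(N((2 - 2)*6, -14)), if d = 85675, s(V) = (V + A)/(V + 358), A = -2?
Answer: 942425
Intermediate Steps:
N(y, n) = y + 2*n (N(y, n) = (n + y) + n = y + 2*n)
s(V) = (-2 + V)/(358 + V) (s(V) = (V - 2)/(V + 358) = (-2 + V)/(358 + V))
o = -85675 (o = -1*85675 = -85675)
o/s(N((2 - 2)*6, -14)) = -85675*(358 + ((2 - 2)*6 + 2*(-14)))/(-2 + ((2 - 2)*6 + 2*(-14))) = -85675*(358 + (0*6 - 28))/(-2 + (0*6 - 28)) = -85675*(358 + (0 - 28))/(-2 + (0 - 28)) = -85675*(358 - 28)/(-2 - 28) = -85675/(-30/330) = -85675/((1/330)*(-30)) = -85675/(-1/11) = -85675*(-11) = 942425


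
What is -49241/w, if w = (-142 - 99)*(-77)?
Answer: -49241/18557 ≈ -2.6535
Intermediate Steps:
w = 18557 (w = -241*(-77) = 18557)
-49241/w = -49241/18557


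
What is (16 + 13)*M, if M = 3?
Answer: 87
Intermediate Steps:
(16 + 13)*M = (16 + 13)*3 = 29*3 = 87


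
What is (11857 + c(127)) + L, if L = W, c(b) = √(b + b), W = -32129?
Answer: -20272 + √254 ≈ -20256.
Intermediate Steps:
c(b) = √2*√b (c(b) = √(2*b) = √2*√b)
L = -32129
(11857 + c(127)) + L = (11857 + √2*√127) - 32129 = (11857 + √254) - 32129 = -20272 + √254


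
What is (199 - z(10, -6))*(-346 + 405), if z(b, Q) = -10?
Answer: 12331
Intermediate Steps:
(199 - z(10, -6))*(-346 + 405) = (199 - 1*(-10))*(-346 + 405) = (199 + 10)*59 = 209*59 = 12331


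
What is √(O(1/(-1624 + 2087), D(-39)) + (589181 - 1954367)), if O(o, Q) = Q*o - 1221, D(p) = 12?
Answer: I*√292915296627/463 ≈ 1168.9*I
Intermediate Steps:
O(o, Q) = -1221 + Q*o
√(O(1/(-1624 + 2087), D(-39)) + (589181 - 1954367)) = √((-1221 + 12/(-1624 + 2087)) + (589181 - 1954367)) = √((-1221 + 12/463) - 1365186) = √(-565311/463 - 1365186) = √(-632646429/463) = I*√292915296627/463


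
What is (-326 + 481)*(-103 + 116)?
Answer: 2015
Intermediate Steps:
(-326 + 481)*(-103 + 116) = 155*13 = 2015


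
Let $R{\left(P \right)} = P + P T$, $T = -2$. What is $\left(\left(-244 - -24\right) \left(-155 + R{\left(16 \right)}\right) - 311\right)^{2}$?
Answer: $1391961481$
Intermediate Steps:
$R{\left(P \right)} = - P$ ($R{\left(P \right)} = P + P \left(-2\right) = P - 2 P = - P$)
$\left(\left(-244 - -24\right) \left(-155 + R{\left(16 \right)}\right) - 311\right)^{2} = \left(\left(-244 - -24\right) \left(-155 - 16\right) - 311\right)^{2} = \left(\left(-244 + \left(30 - 6\right)\right) \left(-155 - 16\right) - 311\right)^{2} = \left(\left(-244 + 24\right) \left(-171\right) - 311\right)^{2} = \left(\left(-220\right) \left(-171\right) - 311\right)^{2} = \left(37620 - 311\right)^{2} = 37309^{2} = 1391961481$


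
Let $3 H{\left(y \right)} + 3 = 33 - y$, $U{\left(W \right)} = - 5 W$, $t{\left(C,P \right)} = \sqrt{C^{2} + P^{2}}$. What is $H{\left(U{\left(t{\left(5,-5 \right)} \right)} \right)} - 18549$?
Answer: $-18539 + \frac{25 \sqrt{2}}{3} \approx -18527.0$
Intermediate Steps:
$H{\left(y \right)} = 10 - \frac{y}{3}$ ($H{\left(y \right)} = -1 + \frac{33 - y}{3} = -1 - \left(-11 + \frac{y}{3}\right) = 10 - \frac{y}{3}$)
$H{\left(U{\left(t{\left(5,-5 \right)} \right)} \right)} - 18549 = \left(10 - \frac{\left(-5\right) \sqrt{5^{2} + \left(-5\right)^{2}}}{3}\right) - 18549 = \left(10 - \frac{\left(-5\right) \sqrt{25 + 25}}{3}\right) - 18549 = \left(10 - \frac{\left(-5\right) \sqrt{50}}{3}\right) - 18549 = \left(10 - \frac{\left(-5\right) 5 \sqrt{2}}{3}\right) - 18549 = \left(10 - \frac{\left(-25\right) \sqrt{2}}{3}\right) - 18549 = \left(10 + \frac{25 \sqrt{2}}{3}\right) - 18549 = -18539 + \frac{25 \sqrt{2}}{3}$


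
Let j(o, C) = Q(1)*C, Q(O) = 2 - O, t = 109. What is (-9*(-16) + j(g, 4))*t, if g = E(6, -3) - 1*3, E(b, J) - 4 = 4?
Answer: 16132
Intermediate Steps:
E(b, J) = 8 (E(b, J) = 4 + 4 = 8)
g = 5 (g = 8 - 1*3 = 8 - 3 = 5)
j(o, C) = C (j(o, C) = (2 - 1*1)*C = (2 - 1)*C = 1*C = C)
(-9*(-16) + j(g, 4))*t = (-9*(-16) + 4)*109 = (144 + 4)*109 = 148*109 = 16132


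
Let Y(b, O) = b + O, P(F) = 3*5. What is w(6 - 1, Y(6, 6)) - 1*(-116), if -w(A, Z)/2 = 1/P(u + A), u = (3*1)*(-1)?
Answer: 1738/15 ≈ 115.87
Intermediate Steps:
u = -3 (u = 3*(-1) = -3)
P(F) = 15
Y(b, O) = O + b
w(A, Z) = -2/15
w(6 - 1, Y(6, 6)) - 1*(-116) = -2/15 - 1*(-116) = -2/15 + 116 = 1738/15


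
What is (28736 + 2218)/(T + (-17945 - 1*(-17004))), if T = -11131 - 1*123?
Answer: -10318/4065 ≈ -2.5383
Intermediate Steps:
T = -11254 (T = -11131 - 123 = -11254)
(28736 + 2218)/(T + (-17945 - 1*(-17004))) = (28736 + 2218)/(-11254 + (-17945 - 1*(-17004))) = 30954/(-11254 + (-17945 + 17004)) = 30954/(-11254 - 941) = 30954/(-12195) = 30954*(-1/12195) = -10318/4065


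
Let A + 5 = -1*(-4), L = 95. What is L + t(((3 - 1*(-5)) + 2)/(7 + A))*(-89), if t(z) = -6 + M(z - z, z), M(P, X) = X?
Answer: 1442/3 ≈ 480.67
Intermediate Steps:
A = -1 (A = -5 - 1*(-4) = -5 + 4 = -1)
t(z) = -6 + z
L + t(((3 - 1*(-5)) + 2)/(7 + A))*(-89) = 95 + (-6 + ((3 - 1*(-5)) + 2)/(7 - 1))*(-89) = 95 + (-6 + ((3 + 5) + 2)/6)*(-89) = 95 + (-6 + (8 + 2)*(1/6))*(-89) = 95 + (-6 + 10*(1/6))*(-89) = 95 + (-6 + 5/3)*(-89) = 95 - 13/3*(-89) = 95 + 1157/3 = 1442/3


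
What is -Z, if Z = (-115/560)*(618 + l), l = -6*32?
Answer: 4899/56 ≈ 87.482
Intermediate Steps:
l = -192
Z = -4899/56 (Z = (-115/560)*(618 - 192) = -115*1/560*426 = -23/112*426 = -4899/56 ≈ -87.482)
-Z = -1*(-4899/56) = 4899/56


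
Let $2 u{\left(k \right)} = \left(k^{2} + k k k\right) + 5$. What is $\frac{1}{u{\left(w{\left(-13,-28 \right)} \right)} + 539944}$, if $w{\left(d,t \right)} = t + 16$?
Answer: $\frac{2}{1078309} \approx 1.8548 \cdot 10^{-6}$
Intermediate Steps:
$w{\left(d,t \right)} = 16 + t$
$u{\left(k \right)} = \frac{5}{2} + \frac{k^{2}}{2} + \frac{k^{3}}{2}$ ($u{\left(k \right)} = \frac{\left(k^{2} + k k k\right) + 5}{2} = \frac{\left(k^{2} + k^{2} k\right) + 5}{2} = \frac{\left(k^{2} + k^{3}\right) + 5}{2} = \frac{5 + k^{2} + k^{3}}{2} = \frac{5}{2} + \frac{k^{2}}{2} + \frac{k^{3}}{2}$)
$\frac{1}{u{\left(w{\left(-13,-28 \right)} \right)} + 539944} = \frac{1}{\left(\frac{5}{2} + \frac{\left(16 - 28\right)^{2}}{2} + \frac{\left(16 - 28\right)^{3}}{2}\right) + 539944} = \frac{1}{\left(\frac{5}{2} + \frac{\left(-12\right)^{2}}{2} + \frac{\left(-12\right)^{3}}{2}\right) + 539944} = \frac{1}{\left(\frac{5}{2} + \frac{1}{2} \cdot 144 + \frac{1}{2} \left(-1728\right)\right) + 539944} = \frac{1}{\left(\frac{5}{2} + 72 - 864\right) + 539944} = \frac{1}{- \frac{1579}{2} + 539944} = \frac{1}{\frac{1078309}{2}} = \frac{2}{1078309}$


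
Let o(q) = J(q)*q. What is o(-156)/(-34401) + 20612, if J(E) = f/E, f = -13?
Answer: 709073425/34401 ≈ 20612.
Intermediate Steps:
J(E) = -13/E
o(q) = -13 (o(q) = (-13/q)*q = -13)
o(-156)/(-34401) + 20612 = -13/(-34401) + 20612 = -13*(-1/34401) + 20612 = 13/34401 + 20612 = 709073425/34401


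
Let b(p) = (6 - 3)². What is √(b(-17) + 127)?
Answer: 2*√34 ≈ 11.662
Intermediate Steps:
b(p) = 9 (b(p) = 3² = 9)
√(b(-17) + 127) = √(9 + 127) = √136 = 2*√34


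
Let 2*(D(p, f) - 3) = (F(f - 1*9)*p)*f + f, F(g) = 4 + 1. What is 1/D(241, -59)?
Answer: -1/35574 ≈ -2.8110e-5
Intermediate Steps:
F(g) = 5
D(p, f) = 3 + f/2 + 5*f*p/2 (D(p, f) = 3 + ((5*p)*f + f)/2 = 3 + (5*f*p + f)/2 = 3 + (f + 5*f*p)/2 = 3 + (f/2 + 5*f*p/2) = 3 + f/2 + 5*f*p/2)
1/D(241, -59) = 1/(3 + (½)*(-59) + (5/2)*(-59)*241) = 1/(3 - 59/2 - 71095/2) = 1/(-35574) = -1/35574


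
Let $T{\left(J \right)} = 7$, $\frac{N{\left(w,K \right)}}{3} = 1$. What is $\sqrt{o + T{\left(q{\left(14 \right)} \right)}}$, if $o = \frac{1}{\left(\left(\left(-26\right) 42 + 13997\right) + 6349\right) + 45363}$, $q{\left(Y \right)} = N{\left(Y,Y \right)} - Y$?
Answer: $\frac{4 \sqrt{1826722590}}{64617} \approx 2.6458$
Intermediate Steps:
$N{\left(w,K \right)} = 3$ ($N{\left(w,K \right)} = 3 \cdot 1 = 3$)
$q{\left(Y \right)} = 3 - Y$
$o = \frac{1}{64617}$ ($o = \frac{1}{\left(\left(-1092 + 13997\right) + 6349\right) + 45363} = \frac{1}{\left(12905 + 6349\right) + 45363} = \frac{1}{19254 + 45363} = \frac{1}{64617} \approx 1.5476 \cdot 10^{-5}$)
$\sqrt{o + T{\left(q{\left(14 \right)} \right)}} = \sqrt{\frac{1}{64617} + 7} = \sqrt{\frac{452320}{64617}} = \frac{4 \sqrt{1826722590}}{64617}$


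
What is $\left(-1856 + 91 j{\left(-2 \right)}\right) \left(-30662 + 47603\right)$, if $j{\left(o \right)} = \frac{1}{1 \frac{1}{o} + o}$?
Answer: $- \frac{160295742}{5} \approx -3.2059 \cdot 10^{7}$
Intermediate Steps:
$j{\left(o \right)} = \frac{1}{o + \frac{1}{o}}$ ($j{\left(o \right)} = \frac{1}{\frac{1}{o} + o} = \frac{1}{o + \frac{1}{o}}$)
$\left(-1856 + 91 j{\left(-2 \right)}\right) \left(-30662 + 47603\right) = \left(-1856 + 91 \left(- \frac{2}{1 + \left(-2\right)^{2}}\right)\right) \left(-30662 + 47603\right) = \left(-1856 + 91 \left(- \frac{2}{1 + 4}\right)\right) 16941 = \left(-1856 + 91 \left(- \frac{2}{5}\right)\right) 16941 = \left(-1856 - \frac{182}{5}\right) 16941 = \left(- \frac{9462}{5}\right) 16941 = - \frac{160295742}{5}$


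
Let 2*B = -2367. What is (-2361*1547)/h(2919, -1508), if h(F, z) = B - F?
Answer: 2434978/2735 ≈ 890.30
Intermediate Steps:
B = -2367/2 (B = (½)*(-2367) = -2367/2 ≈ -1183.5)
h(F, z) = -2367/2 - F
(-2361*1547)/h(2919, -1508) = (-2361*1547)/(-2367/2 - 1*2919) = -3652467/(-2367/2 - 2919) = -3652467/(-8205/2) = -3652467*(-2/8205) = 2434978/2735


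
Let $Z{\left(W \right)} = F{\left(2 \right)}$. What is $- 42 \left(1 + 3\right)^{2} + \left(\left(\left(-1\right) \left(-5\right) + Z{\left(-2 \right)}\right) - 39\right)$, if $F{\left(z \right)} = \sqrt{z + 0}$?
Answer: $-706 + \sqrt{2} \approx -704.59$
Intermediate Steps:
$F{\left(z \right)} = \sqrt{z}$
$Z{\left(W \right)} = \sqrt{2}$
$- 42 \left(1 + 3\right)^{2} + \left(\left(\left(-1\right) \left(-5\right) + Z{\left(-2 \right)}\right) - 39\right) = - 42 \left(1 + 3\right)^{2} + \left(\left(\left(-1\right) \left(-5\right) + \sqrt{2}\right) - 39\right) = - 42 \cdot 4^{2} - \left(34 - \sqrt{2}\right) = \left(-42\right) 16 - \left(34 - \sqrt{2}\right) = -672 - \left(34 - \sqrt{2}\right) = -706 + \sqrt{2}$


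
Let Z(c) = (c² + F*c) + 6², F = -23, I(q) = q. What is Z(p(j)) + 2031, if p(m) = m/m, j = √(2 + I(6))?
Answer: 2045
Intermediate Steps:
j = 2*√2 (j = √(2 + 6) = √8 = 2*√2 ≈ 2.8284)
p(m) = 1
Z(c) = 36 + c² - 23*c (Z(c) = (c² - 23*c) + 6² = (c² - 23*c) + 36 = 36 + c² - 23*c)
Z(p(j)) + 2031 = (36 + 1² - 23*1) + 2031 = (36 + 1 - 23) + 2031 = 14 + 2031 = 2045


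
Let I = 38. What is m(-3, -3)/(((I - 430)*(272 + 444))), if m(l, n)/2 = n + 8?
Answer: -5/140336 ≈ -3.5629e-5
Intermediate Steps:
m(l, n) = 16 + 2*n (m(l, n) = 2*(n + 8) = 2*(8 + n) = 16 + 2*n)
m(-3, -3)/(((I - 430)*(272 + 444))) = (16 + 2*(-3))/(((38 - 430)*(272 + 444))) = (16 - 6)/((-392*716)) = 10/(-280672) = 10*(-1/280672) = -5/140336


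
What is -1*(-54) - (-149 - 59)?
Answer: 262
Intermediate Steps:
-1*(-54) - (-149 - 59) = 54 - 1*(-208) = 54 + 208 = 262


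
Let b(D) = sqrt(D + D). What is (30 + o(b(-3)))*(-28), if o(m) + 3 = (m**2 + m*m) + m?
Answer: -420 - 28*I*sqrt(6) ≈ -420.0 - 68.586*I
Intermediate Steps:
b(D) = sqrt(2)*sqrt(D) (b(D) = sqrt(2*D) = sqrt(2)*sqrt(D))
o(m) = -3 + m + 2*m**2 (o(m) = -3 + ((m**2 + m*m) + m) = -3 + ((m**2 + m**2) + m) = -3 + (2*m**2 + m) = -3 + (m + 2*m**2) = -3 + m + 2*m**2)
(30 + o(b(-3)))*(-28) = (30 + (-3 + sqrt(2)*sqrt(-3) + 2*(sqrt(2)*sqrt(-3))**2))*(-28) = (30 + (-3 + sqrt(2)*(I*sqrt(3)) + 2*(sqrt(2)*(I*sqrt(3)))**2))*(-28) = (30 + (-3 + I*sqrt(6) + 2*(I*sqrt(6))**2))*(-28) = (30 + (-3 + I*sqrt(6) + 2*(-6)))*(-28) = (30 + (-3 + I*sqrt(6) - 12))*(-28) = (30 + (-15 + I*sqrt(6)))*(-28) = (15 + I*sqrt(6))*(-28) = -420 - 28*I*sqrt(6)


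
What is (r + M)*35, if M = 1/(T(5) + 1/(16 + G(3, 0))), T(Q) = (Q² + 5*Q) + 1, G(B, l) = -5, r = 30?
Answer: 590485/562 ≈ 1050.7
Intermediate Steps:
T(Q) = 1 + Q² + 5*Q
M = 11/562 (M = 1/((1 + 5² + 5*5) + 1/(16 - 5)) = 1/((1 + 25 + 25) + 1/11) = 1/(51 + 1/11) = 1/(562/11) = 11/562 ≈ 0.019573)
(r + M)*35 = (30 + 11/562)*35 = (16871/562)*35 = 590485/562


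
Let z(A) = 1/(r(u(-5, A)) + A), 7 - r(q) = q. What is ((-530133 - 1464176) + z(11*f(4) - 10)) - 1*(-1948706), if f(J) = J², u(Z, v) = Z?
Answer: -8117333/178 ≈ -45603.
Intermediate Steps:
r(q) = 7 - q
z(A) = 1/(12 + A) (z(A) = 1/((7 - 1*(-5)) + A) = 1/((7 + 5) + A) = 1/(12 + A))
((-530133 - 1464176) + z(11*f(4) - 10)) - 1*(-1948706) = ((-530133 - 1464176) + 1/(12 + (11*4² - 10))) - 1*(-1948706) = (-1994309 + 1/(12 + (11*16 - 10))) + 1948706 = (-1994309 + 1/(12 + (176 - 10))) + 1948706 = (-1994309 + 1/(12 + 166)) + 1948706 = (-1994309 + 1/178) + 1948706 = -354987001/178 + 1948706 = -8117333/178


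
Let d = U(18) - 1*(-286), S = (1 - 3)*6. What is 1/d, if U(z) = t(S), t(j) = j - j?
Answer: 1/286 ≈ 0.0034965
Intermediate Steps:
S = -12 (S = -2*6 = -12)
t(j) = 0
U(z) = 0
d = 286 (d = 0 - 1*(-286) = 0 + 286 = 286)
1/d = 1/286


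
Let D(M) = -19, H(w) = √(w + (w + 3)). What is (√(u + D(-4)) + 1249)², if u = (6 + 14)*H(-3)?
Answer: (1249 + √(-19 + 20*I*√3))² ≈ 1.568e+6 + 1.355e+4*I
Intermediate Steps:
H(w) = √(3 + 2*w) (H(w) = √(w + (3 + w)) = √(3 + 2*w))
u = 20*I*√3 (u = (6 + 14)*√(3 + 2*(-3)) = 20*√(3 - 6) = 20*√(-3) = 20*(I*√3) = 20*I*√3 ≈ 34.641*I)
(√(u + D(-4)) + 1249)² = (√(20*I*√3 - 19) + 1249)² = (√(-19 + 20*I*√3) + 1249)² = (1249 + √(-19 + 20*I*√3))²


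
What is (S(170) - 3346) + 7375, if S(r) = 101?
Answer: 4130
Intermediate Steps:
(S(170) - 3346) + 7375 = (101 - 3346) + 7375 = -3245 + 7375 = 4130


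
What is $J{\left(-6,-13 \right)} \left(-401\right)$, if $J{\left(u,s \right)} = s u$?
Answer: $-31278$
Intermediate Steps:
$J{\left(-6,-13 \right)} \left(-401\right) = \left(-13\right) \left(-6\right) \left(-401\right) = 78 \left(-401\right) = -31278$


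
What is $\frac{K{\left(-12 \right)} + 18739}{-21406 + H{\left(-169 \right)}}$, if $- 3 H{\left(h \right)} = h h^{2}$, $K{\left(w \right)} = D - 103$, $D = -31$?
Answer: $\frac{55815}{4762591} \approx 0.011719$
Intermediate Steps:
$K{\left(w \right)} = -134$ ($K{\left(w \right)} = -31 - 103 = -134$)
$H{\left(h \right)} = - \frac{h^{3}}{3}$ ($H{\left(h \right)} = - \frac{h h^{2}}{3} = - \frac{h^{3}}{3}$)
$\frac{K{\left(-12 \right)} + 18739}{-21406 + H{\left(-169 \right)}} = \frac{-134 + 18739}{-21406 - \frac{\left(-169\right)^{3}}{3}} = \frac{18605}{-21406 - - \frac{4826809}{3}} = \frac{18605}{-21406 + \frac{4826809}{3}} = \frac{18605}{\frac{4762591}{3}} = 18605 \cdot \frac{3}{4762591} = \frac{55815}{4762591}$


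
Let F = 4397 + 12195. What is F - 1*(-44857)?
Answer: 61449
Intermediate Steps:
F = 16592
F - 1*(-44857) = 16592 - 1*(-44857) = 16592 + 44857 = 61449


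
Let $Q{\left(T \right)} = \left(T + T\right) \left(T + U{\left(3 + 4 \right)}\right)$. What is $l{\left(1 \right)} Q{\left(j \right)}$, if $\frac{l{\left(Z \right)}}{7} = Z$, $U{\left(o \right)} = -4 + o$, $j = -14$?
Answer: $2156$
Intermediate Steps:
$l{\left(Z \right)} = 7 Z$
$Q{\left(T \right)} = 2 T \left(3 + T\right)$ ($Q{\left(T \right)} = \left(T + T\right) \left(T + \left(-4 + \left(3 + 4\right)\right)\right) = 2 T \left(T + \left(-4 + 7\right)\right) = 2 T \left(T + 3\right) = 2 T \left(3 + T\right)$)
$l{\left(1 \right)} Q{\left(j \right)} = 7 \cdot 1 \cdot 2 \left(-14\right) \left(3 - 14\right) = 7 \cdot 2 \left(-14\right) \left(-11\right) = 7 \cdot 308 = 2156$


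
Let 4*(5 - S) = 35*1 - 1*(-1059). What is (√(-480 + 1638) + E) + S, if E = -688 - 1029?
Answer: -3971/2 + √1158 ≈ -1951.5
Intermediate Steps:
E = -1717
S = -537/2 (S = 5 - (35*1 - 1*(-1059))/4 = 5 - (35 + 1059)/4 = 5 - ¼*1094 = 5 - 547/2 = -537/2 ≈ -268.50)
(√(-480 + 1638) + E) + S = (√(-480 + 1638) - 1717) - 537/2 = (√1158 - 1717) - 537/2 = (-1717 + √1158) - 537/2 = -3971/2 + √1158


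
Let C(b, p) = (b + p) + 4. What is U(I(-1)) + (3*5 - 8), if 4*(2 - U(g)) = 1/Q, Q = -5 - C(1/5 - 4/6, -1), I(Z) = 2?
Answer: 4083/452 ≈ 9.0332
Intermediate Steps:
C(b, p) = 4 + b + p
Q = -113/15 (Q = -5 - (4 + (1/5 - 4/6) - 1) = -5 - (4 + (1*(⅕) - 4*⅙) - 1) = -5 - (4 + (⅕ - ⅔) - 1) = -5 - (4 - 7/15 - 1) = -5 - 1*38/15 = -5 - 38/15 = -113/15 ≈ -7.5333)
U(g) = 919/452 (U(g) = 2 - 1/(4*(-113/15)) = 2 - ¼*(-15/113) = 2 + 15/452 = 919/452)
U(I(-1)) + (3*5 - 8) = 919/452 + (3*5 - 8) = 919/452 + (15 - 8) = 919/452 + 7 = 4083/452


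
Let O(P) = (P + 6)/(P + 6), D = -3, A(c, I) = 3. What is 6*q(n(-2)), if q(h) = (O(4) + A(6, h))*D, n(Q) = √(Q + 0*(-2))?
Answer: -72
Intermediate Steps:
O(P) = 1 (O(P) = (6 + P)/(6 + P) = 1)
n(Q) = √Q (n(Q) = √(Q + 0) = √Q)
q(h) = -12 (q(h) = (1 + 3)*(-3) = 4*(-3) = -12)
6*q(n(-2)) = 6*(-12) = -72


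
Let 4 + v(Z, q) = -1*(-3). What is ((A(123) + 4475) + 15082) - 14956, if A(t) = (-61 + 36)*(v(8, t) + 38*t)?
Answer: -112224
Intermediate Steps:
v(Z, q) = -1 (v(Z, q) = -4 - 1*(-3) = -4 + 3 = -1)
A(t) = 25 - 950*t (A(t) = (-61 + 36)*(-1 + 38*t) = -25*(-1 + 38*t) = 25 - 950*t)
((A(123) + 4475) + 15082) - 14956 = (((25 - 950*123) + 4475) + 15082) - 14956 = (((25 - 116850) + 4475) + 15082) - 14956 = ((-116825 + 4475) + 15082) - 14956 = (-112350 + 15082) - 14956 = -97268 - 14956 = -112224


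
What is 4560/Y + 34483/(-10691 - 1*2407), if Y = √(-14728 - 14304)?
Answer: -34483/13098 - 60*I*√7258/191 ≈ -2.6327 - 26.762*I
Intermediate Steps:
Y = 2*I*√7258 (Y = √(-29032) = 2*I*√7258 ≈ 170.39*I)
4560/Y + 34483/(-10691 - 1*2407) = 4560/((2*I*√7258)) + 34483/(-10691 - 1*2407) = 4560*(-I*√7258/14516) + 34483/(-10691 - 2407) = -60*I*√7258/191 + 34483/(-13098) = -60*I*√7258/191 + 34483*(-1/13098) = -60*I*√7258/191 - 34483/13098 = -34483/13098 - 60*I*√7258/191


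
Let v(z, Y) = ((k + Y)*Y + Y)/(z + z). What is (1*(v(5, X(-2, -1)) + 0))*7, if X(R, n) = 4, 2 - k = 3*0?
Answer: 98/5 ≈ 19.600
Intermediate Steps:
k = 2 (k = 2 - 3*0 = 2 - 1*0 = 2 + 0 = 2)
v(z, Y) = (Y + Y*(2 + Y))/(2*z) (v(z, Y) = ((2 + Y)*Y + Y)/(z + z) = (Y*(2 + Y) + Y)/((2*z)) = (Y + Y*(2 + Y))*(1/(2*z)) = (Y + Y*(2 + Y))/(2*z))
(1*(v(5, X(-2, -1)) + 0))*7 = (1*((½)*4*(3 + 4)/5 + 0))*7 = (1*((½)*4*(⅕)*7 + 0))*7 = (1*(14/5 + 0))*7 = (1*(14/5))*7 = (14/5)*7 = 98/5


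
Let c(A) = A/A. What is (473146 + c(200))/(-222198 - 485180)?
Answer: -473147/707378 ≈ -0.66887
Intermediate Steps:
c(A) = 1
(473146 + c(200))/(-222198 - 485180) = (473146 + 1)/(-222198 - 485180) = 473147/(-707378) = 473147*(-1/707378) = -473147/707378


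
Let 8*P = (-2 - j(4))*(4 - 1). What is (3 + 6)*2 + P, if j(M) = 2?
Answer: 33/2 ≈ 16.500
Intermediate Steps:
P = -3/2 (P = ((-2 - 1*2)*(4 - 1))/8 = ((-2 - 2)*3)/8 = (-4*3)/8 = (1/8)*(-12) = -3/2 ≈ -1.5000)
(3 + 6)*2 + P = (3 + 6)*2 - 3/2 = 9*2 - 3/2 = 18 - 3/2 = 33/2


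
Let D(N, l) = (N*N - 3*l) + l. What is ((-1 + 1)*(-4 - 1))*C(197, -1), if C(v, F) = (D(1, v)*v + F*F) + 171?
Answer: 0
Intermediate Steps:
D(N, l) = N**2 - 2*l (D(N, l) = (N**2 - 3*l) + l = N**2 - 2*l)
C(v, F) = 171 + F**2 + v*(1 - 2*v) (C(v, F) = ((1**2 - 2*v)*v + F*F) + 171 = ((1 - 2*v)*v + F**2) + 171 = (v*(1 - 2*v) + F**2) + 171 = (F**2 + v*(1 - 2*v)) + 171 = 171 + F**2 + v*(1 - 2*v))
((-1 + 1)*(-4 - 1))*C(197, -1) = ((-1 + 1)*(-4 - 1))*(171 + (-1)**2 - 1*197*(-1 + 2*197)) = (0*(-5))*(171 + 1 - 1*197*(-1 + 394)) = 0*(171 + 1 - 1*197*393) = 0*(171 + 1 - 77421) = 0*(-77249) = 0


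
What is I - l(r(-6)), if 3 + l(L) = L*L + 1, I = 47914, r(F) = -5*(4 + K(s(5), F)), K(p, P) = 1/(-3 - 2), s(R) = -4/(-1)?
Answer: 47555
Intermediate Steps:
s(R) = 4 (s(R) = -4*(-1) = 4)
K(p, P) = -1/5 (K(p, P) = 1/(-5) = -1/5)
r(F) = -19 (r(F) = -5*(4 - 1/5) = -5*19/5 = -19)
l(L) = -2 + L**2 (l(L) = -3 + (L*L + 1) = -3 + (L**2 + 1) = -3 + (1 + L**2) = -2 + L**2)
I - l(r(-6)) = 47914 - (-2 + (-19)**2) = 47914 - (-2 + 361) = 47914 - 1*359 = 47914 - 359 = 47555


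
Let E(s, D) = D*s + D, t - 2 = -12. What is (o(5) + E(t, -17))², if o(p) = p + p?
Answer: 26569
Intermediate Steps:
t = -10 (t = 2 - 12 = -10)
o(p) = 2*p
E(s, D) = D + D*s
(o(5) + E(t, -17))² = (2*5 - 17*(1 - 10))² = (10 - 17*(-9))² = (10 + 153)² = 163² = 26569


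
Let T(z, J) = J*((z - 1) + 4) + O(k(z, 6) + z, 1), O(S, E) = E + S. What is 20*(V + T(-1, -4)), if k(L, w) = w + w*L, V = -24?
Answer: -640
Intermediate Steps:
k(L, w) = w + L*w
T(z, J) = 7 + 7*z + J*(3 + z) (T(z, J) = J*((z - 1) + 4) + (1 + (6*(1 + z) + z)) = J*((-1 + z) + 4) + (1 + ((6 + 6*z) + z)) = J*(3 + z) + (1 + (6 + 7*z)) = J*(3 + z) + (7 + 7*z) = 7 + 7*z + J*(3 + z))
20*(V + T(-1, -4)) = 20*(-24 + (7 + 3*(-4) + 7*(-1) - 4*(-1))) = 20*(-24 + (7 - 12 - 7 + 4)) = 20*(-24 - 8) = 20*(-32) = -640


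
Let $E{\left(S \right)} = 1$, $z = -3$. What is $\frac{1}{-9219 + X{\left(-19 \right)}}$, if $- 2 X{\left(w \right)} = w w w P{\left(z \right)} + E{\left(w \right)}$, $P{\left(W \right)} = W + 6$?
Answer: $\frac{1}{1069} \approx 0.00093545$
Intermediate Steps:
$P{\left(W \right)} = 6 + W$
$X{\left(w \right)} = - \frac{1}{2} - \frac{3 w^{3}}{2}$ ($X{\left(w \right)} = - \frac{w w w \left(6 - 3\right) + 1}{2} = - \frac{w w^{2} \cdot 3 + 1}{2} = - \frac{w^{3} \cdot 3 + 1}{2} = - \frac{3 w^{3} + 1}{2} = - \frac{1 + 3 w^{3}}{2} = - \frac{1}{2} - \frac{3 w^{3}}{2}$)
$\frac{1}{-9219 + X{\left(-19 \right)}} = \frac{1}{-9219 - \left(\frac{1}{2} + \frac{3 \left(-19\right)^{3}}{2}\right)} = \frac{1}{-9219 - -10288} = \frac{1}{-9219 + \left(- \frac{1}{2} + \frac{20577}{2}\right)} = \frac{1}{-9219 + 10288} = \frac{1}{1069}$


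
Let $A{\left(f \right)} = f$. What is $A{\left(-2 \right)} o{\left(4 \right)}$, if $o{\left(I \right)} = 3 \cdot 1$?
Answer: $-6$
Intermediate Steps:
$o{\left(I \right)} = 3$
$A{\left(-2 \right)} o{\left(4 \right)} = \left(-2\right) 3 = -6$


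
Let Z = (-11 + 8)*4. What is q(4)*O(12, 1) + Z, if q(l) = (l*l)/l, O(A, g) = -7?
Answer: -40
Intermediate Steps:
q(l) = l (q(l) = l²/l = l)
Z = -12 (Z = -3*4 = -12)
q(4)*O(12, 1) + Z = 4*(-7) - 12 = -28 - 12 = -40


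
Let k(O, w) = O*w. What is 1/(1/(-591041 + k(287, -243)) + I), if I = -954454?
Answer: -660782/630686023029 ≈ -1.0477e-6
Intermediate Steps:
1/(1/(-591041 + k(287, -243)) + I) = 1/(1/(-591041 + 287*(-243)) - 954454) = 1/(1/(-591041 - 69741) - 954454) = 1/(1/(-660782) - 954454) = 1/(-1/660782 - 954454) = 1/(-630686023029/660782) = -660782/630686023029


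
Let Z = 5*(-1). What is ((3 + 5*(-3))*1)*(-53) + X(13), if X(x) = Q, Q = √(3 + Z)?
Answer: 636 + I*√2 ≈ 636.0 + 1.4142*I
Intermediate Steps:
Z = -5
Q = I*√2 (Q = √(3 - 5) = √(-2) = I*√2 ≈ 1.4142*I)
X(x) = I*√2
((3 + 5*(-3))*1)*(-53) + X(13) = ((3 + 5*(-3))*1)*(-53) + I*√2 = ((3 - 15)*1)*(-53) + I*√2 = -12*1*(-53) + I*√2 = -12*(-53) + I*√2 = 636 + I*√2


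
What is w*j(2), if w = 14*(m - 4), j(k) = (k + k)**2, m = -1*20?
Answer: -5376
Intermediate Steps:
m = -20
j(k) = 4*k**2 (j(k) = (2*k)**2 = 4*k**2)
w = -336 (w = 14*(-20 - 4) = 14*(-24) = -336)
w*j(2) = -1344*2**2 = -1344*4 = -336*16 = -5376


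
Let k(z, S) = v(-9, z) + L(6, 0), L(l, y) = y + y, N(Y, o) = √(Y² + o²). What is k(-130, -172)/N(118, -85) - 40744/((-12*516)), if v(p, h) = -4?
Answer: 5093/774 - 4*√21149/21149 ≈ 6.5526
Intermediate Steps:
L(l, y) = 2*y
k(z, S) = -4 (k(z, S) = -4 + 2*0 = -4 + 0 = -4)
k(-130, -172)/N(118, -85) - 40744/((-12*516)) = -4/√(118² + (-85)²) - 40744/((-12*516)) = -4/√(13924 + 7225) - 40744/(-6192) = -4*√21149/21149 - 40744*(-1/6192) = -4*√21149/21149 + 5093/774 = 5093/774 - 4*√21149/21149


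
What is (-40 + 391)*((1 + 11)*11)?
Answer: 46332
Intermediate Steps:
(-40 + 391)*((1 + 11)*11) = 351*(12*11) = 351*132 = 46332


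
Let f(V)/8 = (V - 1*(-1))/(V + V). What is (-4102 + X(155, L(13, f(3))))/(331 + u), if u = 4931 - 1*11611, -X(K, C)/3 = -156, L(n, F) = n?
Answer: 3634/6349 ≈ 0.57237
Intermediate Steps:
f(V) = 4*(1 + V)/V (f(V) = 8*((V - 1*(-1))/(V + V)) = 8*((V + 1)/((2*V))) = 8*((1 + V)*(1/(2*V))) = 8*((1 + V)/(2*V)) = 4*(1 + V)/V)
X(K, C) = 468 (X(K, C) = -3*(-156) = 468)
u = -6680 (u = 4931 - 11611 = -6680)
(-4102 + X(155, L(13, f(3))))/(331 + u) = (-4102 + 468)/(331 - 6680) = -3634/(-6349) = -3634*(-1/6349) = 3634/6349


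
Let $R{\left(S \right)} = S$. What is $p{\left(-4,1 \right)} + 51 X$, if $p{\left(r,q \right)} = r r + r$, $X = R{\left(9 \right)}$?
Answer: $471$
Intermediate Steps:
$X = 9$
$p{\left(r,q \right)} = r + r^{2}$ ($p{\left(r,q \right)} = r^{2} + r = r + r^{2}$)
$p{\left(-4,1 \right)} + 51 X = - 4 \left(1 - 4\right) + 51 \cdot 9 = \left(-4\right) \left(-3\right) + 459 = 12 + 459 = 471$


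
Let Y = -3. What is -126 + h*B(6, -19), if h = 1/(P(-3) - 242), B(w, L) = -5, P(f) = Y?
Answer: -6173/49 ≈ -125.98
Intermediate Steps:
P(f) = -3
h = -1/245 (h = 1/(-3 - 242) = 1/(-245) = -1/245 ≈ -0.0040816)
-126 + h*B(6, -19) = -126 - 1/245*(-5) = -126 + 1/49 = -6173/49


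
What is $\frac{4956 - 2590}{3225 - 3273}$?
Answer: $- \frac{1183}{24} \approx -49.292$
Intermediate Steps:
$\frac{4956 - 2590}{3225 - 3273} = \frac{2366}{-48} = 2366 \left(- \frac{1}{48}\right) = - \frac{1183}{24}$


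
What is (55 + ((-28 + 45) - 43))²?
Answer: 841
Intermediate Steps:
(55 + ((-28 + 45) - 43))² = (55 + (17 - 43))² = (55 - 26)² = 29² = 841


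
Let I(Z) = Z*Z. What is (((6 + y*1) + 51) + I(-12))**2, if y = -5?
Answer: 38416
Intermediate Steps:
I(Z) = Z**2
(((6 + y*1) + 51) + I(-12))**2 = (((6 - 5*1) + 51) + (-12)**2)**2 = (((6 - 5) + 51) + 144)**2 = ((1 + 51) + 144)**2 = (52 + 144)**2 = 196**2 = 38416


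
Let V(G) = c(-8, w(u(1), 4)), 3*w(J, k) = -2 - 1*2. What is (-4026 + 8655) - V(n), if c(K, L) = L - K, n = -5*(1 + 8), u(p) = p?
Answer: 13867/3 ≈ 4622.3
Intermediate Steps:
n = -45 (n = -5*9 = -45)
w(J, k) = -4/3 (w(J, k) = (-2 - 1*2)/3 = (-2 - 2)/3 = (⅓)*(-4) = -4/3)
V(G) = 20/3 (V(G) = -4/3 - 1*(-8) = -4/3 + 8 = 20/3)
(-4026 + 8655) - V(n) = (-4026 + 8655) - 1*20/3 = 4629 - 20/3 = 13867/3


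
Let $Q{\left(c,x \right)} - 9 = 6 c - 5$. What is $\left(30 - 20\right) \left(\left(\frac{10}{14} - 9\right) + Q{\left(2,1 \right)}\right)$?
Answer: $\frac{540}{7} \approx 77.143$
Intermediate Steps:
$Q{\left(c,x \right)} = 4 + 6 c$ ($Q{\left(c,x \right)} = 9 + \left(6 c - 5\right) = 9 + \left(-5 + 6 c\right) = 4 + 6 c$)
$\left(30 - 20\right) \left(\left(\frac{10}{14} - 9\right) + Q{\left(2,1 \right)}\right) = \left(30 - 20\right) \left(\left(\frac{10}{14} - 9\right) + \left(4 + 6 \cdot 2\right)\right) = 10 \left(\left(10 \cdot \frac{1}{14} - 9\right) + \left(4 + 12\right)\right) = 10 \left(\left(\frac{5}{7} - 9\right) + 16\right) = 10 \left(- \frac{58}{7} + 16\right) = 10 \cdot \frac{54}{7} = \frac{540}{7}$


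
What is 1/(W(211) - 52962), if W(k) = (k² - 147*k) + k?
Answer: -1/39247 ≈ -2.5480e-5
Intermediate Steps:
W(k) = k² - 146*k
1/(W(211) - 52962) = 1/(211*(-146 + 211) - 52962) = 1/(211*65 - 52962) = 1/(13715 - 52962) = 1/(-39247) = -1/39247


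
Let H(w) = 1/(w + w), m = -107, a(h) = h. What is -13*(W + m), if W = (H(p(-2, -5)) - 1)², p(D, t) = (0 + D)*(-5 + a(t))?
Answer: 2205827/1600 ≈ 1378.6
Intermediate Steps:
p(D, t) = D*(-5 + t) (p(D, t) = (0 + D)*(-5 + t) = D*(-5 + t))
H(w) = 1/(2*w)
W = 1521/1600 (W = (1/(2*((-2*(-5 - 5)))) - 1)² = (1/(2*((-2*(-10)))) - 1)² = ((½)/20 - 1)² = ((½)*(1/20) - 1)² = (1/40 - 1)² = (-39/40)² = 1521/1600 ≈ 0.95062)
-13*(W + m) = -13*(1521/1600 - 107) = -13*(-169679/1600) = 2205827/1600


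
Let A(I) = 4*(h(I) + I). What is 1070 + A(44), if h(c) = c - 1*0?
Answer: 1422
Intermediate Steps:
h(c) = c (h(c) = c + 0 = c)
A(I) = 8*I (A(I) = 4*(I + I) = 4*(2*I) = 8*I)
1070 + A(44) = 1070 + 8*44 = 1070 + 352 = 1422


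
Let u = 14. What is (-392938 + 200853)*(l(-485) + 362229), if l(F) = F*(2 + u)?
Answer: -68088177865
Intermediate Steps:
l(F) = 16*F (l(F) = F*(2 + 14) = F*16 = 16*F)
(-392938 + 200853)*(l(-485) + 362229) = (-392938 + 200853)*(16*(-485) + 362229) = -192085*(-7760 + 362229) = -192085*354469 = -68088177865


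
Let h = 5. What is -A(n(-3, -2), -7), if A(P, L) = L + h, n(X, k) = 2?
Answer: 2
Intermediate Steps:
A(P, L) = 5 + L (A(P, L) = L + 5 = 5 + L)
-A(n(-3, -2), -7) = -(5 - 7) = -1*(-2) = 2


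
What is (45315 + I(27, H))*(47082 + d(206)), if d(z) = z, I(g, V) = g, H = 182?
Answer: 2144132496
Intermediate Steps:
(45315 + I(27, H))*(47082 + d(206)) = (45315 + 27)*(47082 + 206) = 45342*47288 = 2144132496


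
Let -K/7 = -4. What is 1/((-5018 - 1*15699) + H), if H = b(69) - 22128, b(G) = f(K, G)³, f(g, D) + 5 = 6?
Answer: -1/42844 ≈ -2.3340e-5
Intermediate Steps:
K = 28 (K = -7*(-4) = 28)
f(g, D) = 1 (f(g, D) = -5 + 6 = 1)
b(G) = 1 (b(G) = 1³ = 1)
H = -22127 (H = 1 - 22128 = -22127)
1/((-5018 - 1*15699) + H) = 1/((-5018 - 1*15699) - 22127) = 1/((-5018 - 15699) - 22127) = 1/(-20717 - 22127) = 1/(-42844) = -1/42844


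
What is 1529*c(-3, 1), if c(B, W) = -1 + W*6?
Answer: 7645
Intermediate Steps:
c(B, W) = -1 + 6*W
1529*c(-3, 1) = 1529*(-1 + 6*1) = 1529*(-1 + 6) = 1529*5 = 7645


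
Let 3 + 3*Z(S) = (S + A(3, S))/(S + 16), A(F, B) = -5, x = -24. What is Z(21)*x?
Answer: 760/37 ≈ 20.541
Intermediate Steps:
Z(S) = -1 + (-5 + S)/(3*(16 + S)) (Z(S) = -1 + ((S - 5)/(S + 16))/3 = -1 + ((-5 + S)/(16 + S))/3 = -1 + (-5 + S)/(3*(16 + S)))
Z(21)*x = ((-53 - 2*21)/(3*(16 + 21)))*(-24) = ((⅓)*(-53 - 42)/37)*(-24) = ((⅓)*(1/37)*(-95))*(-24) = -95/111*(-24) = 760/37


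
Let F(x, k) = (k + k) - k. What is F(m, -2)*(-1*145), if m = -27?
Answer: 290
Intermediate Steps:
F(x, k) = k (F(x, k) = 2*k - k = k)
F(m, -2)*(-1*145) = -(-2)*145 = -2*(-145) = 290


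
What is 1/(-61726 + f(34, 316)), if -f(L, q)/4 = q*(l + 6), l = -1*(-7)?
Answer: -1/78158 ≈ -1.2795e-5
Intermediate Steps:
l = 7
f(L, q) = -52*q (f(L, q) = -4*q*(7 + 6) = -4*q*13 = -52*q)
1/(-61726 + f(34, 316)) = 1/(-61726 - 52*316) = 1/(-61726 - 16432) = 1/(-78158) = -1/78158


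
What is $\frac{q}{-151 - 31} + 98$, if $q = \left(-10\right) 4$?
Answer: $\frac{8938}{91} \approx 98.22$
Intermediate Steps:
$q = -40$
$\frac{q}{-151 - 31} + 98 = - \frac{40}{-151 - 31} + 98 = - \frac{40}{-182} + 98 = \left(-40\right) \left(- \frac{1}{182}\right) + 98 = \frac{20}{91} + 98 = \frac{8938}{91}$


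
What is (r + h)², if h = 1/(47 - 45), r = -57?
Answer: 12769/4 ≈ 3192.3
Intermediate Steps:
h = ½ (h = 1/2 = ½ ≈ 0.50000)
(r + h)² = (-57 + ½)² = (-113/2)² = 12769/4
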